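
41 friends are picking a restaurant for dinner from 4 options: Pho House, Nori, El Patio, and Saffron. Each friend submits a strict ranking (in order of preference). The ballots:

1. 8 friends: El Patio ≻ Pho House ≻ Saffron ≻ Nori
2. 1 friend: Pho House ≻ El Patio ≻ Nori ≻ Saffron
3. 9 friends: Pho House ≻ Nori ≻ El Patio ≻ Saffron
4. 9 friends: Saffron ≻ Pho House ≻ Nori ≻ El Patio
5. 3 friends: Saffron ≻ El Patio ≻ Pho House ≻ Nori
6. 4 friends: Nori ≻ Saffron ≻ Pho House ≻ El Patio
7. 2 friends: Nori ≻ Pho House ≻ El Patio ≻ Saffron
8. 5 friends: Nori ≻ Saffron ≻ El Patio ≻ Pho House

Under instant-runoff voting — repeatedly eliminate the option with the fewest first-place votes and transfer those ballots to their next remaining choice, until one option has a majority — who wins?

Saffron

Round 1: Pho House 10, Nori 11, El Patio 8, Saffron 12. Eliminate El Patio.
Round 2: Pho House 18, Nori 11, Saffron 12. Eliminate Nori.
Round 3: Pho House 20, Saffron 21. Saffron has a majority.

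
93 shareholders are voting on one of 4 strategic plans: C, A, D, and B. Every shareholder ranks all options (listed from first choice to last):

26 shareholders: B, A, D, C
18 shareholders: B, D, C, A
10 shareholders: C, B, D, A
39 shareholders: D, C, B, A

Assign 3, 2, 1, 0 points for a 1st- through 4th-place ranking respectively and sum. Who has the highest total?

C: 26·0 + 18·1 + 10·3 + 39·2 = 126
A: 26·2 + 18·0 + 10·0 + 39·0 = 52
D: 26·1 + 18·2 + 10·1 + 39·3 = 189
B: 26·3 + 18·3 + 10·2 + 39·1 = 191
B has the highest Borda score (191).

B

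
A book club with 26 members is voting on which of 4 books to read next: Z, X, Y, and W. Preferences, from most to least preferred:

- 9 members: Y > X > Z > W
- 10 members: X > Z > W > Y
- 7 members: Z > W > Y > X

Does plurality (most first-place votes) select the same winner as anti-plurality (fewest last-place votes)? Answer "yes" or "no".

no

Plurality — first-place votes: Z 7, X 10, Y 9, W 0. Winner: X.
Anti-plurality — last-place votes: Z 0, X 7, Y 10, W 9. Winner: Z.
The two methods disagree.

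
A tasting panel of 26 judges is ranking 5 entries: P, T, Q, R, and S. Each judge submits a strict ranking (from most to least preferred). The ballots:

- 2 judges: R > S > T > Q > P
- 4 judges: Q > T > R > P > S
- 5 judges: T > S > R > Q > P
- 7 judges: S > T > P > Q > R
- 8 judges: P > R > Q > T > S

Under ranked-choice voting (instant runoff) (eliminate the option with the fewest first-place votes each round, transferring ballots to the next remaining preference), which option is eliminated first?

R

Round 1: P 8, T 5, Q 4, R 2, S 7. Eliminate R.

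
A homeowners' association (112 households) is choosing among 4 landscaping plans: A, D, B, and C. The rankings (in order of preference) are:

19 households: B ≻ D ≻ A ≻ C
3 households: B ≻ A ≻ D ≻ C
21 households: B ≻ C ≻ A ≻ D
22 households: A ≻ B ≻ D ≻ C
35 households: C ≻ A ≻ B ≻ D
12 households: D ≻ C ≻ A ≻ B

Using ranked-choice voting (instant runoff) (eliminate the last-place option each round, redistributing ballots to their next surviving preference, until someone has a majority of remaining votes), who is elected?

Round 1: A 22, D 12, B 43, C 35. Eliminate D.
Round 2: A 22, B 43, C 47. Eliminate A.
Round 3: B 65, C 47. B has a majority.

B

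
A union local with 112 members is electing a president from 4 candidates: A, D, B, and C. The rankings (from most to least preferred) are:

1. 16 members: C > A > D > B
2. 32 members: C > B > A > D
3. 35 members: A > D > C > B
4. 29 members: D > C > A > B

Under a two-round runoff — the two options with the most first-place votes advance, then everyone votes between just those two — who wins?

C

Round 1 first-place votes: A 35, D 29, B 0, C 48.
C and A advance.
Runoff: C is preferred to A by 77 voters; A by 35.
C wins the runoff.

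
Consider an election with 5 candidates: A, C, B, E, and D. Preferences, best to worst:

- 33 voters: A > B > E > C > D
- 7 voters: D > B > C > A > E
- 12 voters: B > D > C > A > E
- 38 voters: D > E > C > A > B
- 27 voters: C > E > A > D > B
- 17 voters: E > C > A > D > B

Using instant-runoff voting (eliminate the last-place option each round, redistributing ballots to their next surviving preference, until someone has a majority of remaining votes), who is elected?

Round 1: A 33, C 27, B 12, E 17, D 45. Eliminate B.
Round 2: A 33, C 27, E 17, D 57. Eliminate E.
Round 3: A 33, C 44, D 57. Eliminate A.
Round 4: C 77, D 57. C has a majority.

C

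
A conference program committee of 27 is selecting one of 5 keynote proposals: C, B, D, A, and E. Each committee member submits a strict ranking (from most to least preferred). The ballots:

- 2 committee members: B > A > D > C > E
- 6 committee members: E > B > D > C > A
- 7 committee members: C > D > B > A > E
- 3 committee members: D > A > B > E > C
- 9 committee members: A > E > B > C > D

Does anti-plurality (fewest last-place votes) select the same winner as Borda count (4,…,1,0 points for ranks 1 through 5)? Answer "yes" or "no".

yes

Anti-plurality — last-place votes: C 3, B 0, D 9, A 6, E 9. Winner: B.
Borda — scores: C 45, B 64, D 49, A 58, E 54. Winner: B.
The two methods agree.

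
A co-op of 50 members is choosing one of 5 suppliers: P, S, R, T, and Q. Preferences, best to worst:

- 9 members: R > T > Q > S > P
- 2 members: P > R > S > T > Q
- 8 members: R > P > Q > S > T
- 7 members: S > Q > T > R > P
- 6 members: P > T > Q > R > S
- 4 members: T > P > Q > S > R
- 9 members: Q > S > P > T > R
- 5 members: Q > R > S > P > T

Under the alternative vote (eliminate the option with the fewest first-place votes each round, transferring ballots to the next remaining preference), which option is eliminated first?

Round 1: P 8, S 7, R 17, T 4, Q 14. Eliminate T.

T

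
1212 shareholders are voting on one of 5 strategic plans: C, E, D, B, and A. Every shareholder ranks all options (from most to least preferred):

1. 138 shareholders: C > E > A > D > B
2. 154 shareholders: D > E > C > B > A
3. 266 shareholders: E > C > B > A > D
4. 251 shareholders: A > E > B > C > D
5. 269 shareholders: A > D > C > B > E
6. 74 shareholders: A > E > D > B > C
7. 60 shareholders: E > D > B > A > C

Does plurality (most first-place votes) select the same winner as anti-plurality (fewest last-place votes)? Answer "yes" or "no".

Plurality — first-place votes: C 138, E 326, D 154, B 0, A 594. Winner: A.
Anti-plurality — last-place votes: C 134, E 269, D 517, B 138, A 154. Winner: C.
The two methods disagree.

no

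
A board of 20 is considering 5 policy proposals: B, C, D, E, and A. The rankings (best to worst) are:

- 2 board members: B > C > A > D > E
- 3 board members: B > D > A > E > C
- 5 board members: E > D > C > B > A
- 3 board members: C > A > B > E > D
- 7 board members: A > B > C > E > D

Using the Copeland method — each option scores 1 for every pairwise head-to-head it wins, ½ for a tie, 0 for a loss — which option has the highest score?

B: beats C, D, and E; ties A → score 3.5.
C: beats D and E; ties A; loses to B → score 2.5.
D: loses to B, C, E, and A → score 0.
E: beats D; loses to B, C, and A → score 1.
A: beats D and E; ties B and C → score 3.
B has the best pairwise record.

B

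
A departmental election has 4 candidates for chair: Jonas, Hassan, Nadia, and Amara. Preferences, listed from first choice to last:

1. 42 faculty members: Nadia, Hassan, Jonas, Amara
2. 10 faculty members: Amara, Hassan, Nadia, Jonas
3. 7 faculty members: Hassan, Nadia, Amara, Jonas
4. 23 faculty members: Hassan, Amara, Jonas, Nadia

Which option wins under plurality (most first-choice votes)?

First-place votes: Jonas 0, Hassan 30, Nadia 42, Amara 10.
Nadia has the most first-place votes.

Nadia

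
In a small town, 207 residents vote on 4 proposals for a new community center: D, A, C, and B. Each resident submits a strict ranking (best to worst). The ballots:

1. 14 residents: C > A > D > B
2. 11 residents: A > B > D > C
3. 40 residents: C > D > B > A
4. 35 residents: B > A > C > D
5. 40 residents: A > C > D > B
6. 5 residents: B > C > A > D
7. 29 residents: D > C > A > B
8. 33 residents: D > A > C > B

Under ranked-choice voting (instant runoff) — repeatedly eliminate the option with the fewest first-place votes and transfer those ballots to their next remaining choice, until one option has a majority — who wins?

A

Round 1: D 62, A 51, C 54, B 40. Eliminate B.
Round 2: D 62, A 86, C 59. Eliminate C.
Round 3: D 102, A 105. A has a majority.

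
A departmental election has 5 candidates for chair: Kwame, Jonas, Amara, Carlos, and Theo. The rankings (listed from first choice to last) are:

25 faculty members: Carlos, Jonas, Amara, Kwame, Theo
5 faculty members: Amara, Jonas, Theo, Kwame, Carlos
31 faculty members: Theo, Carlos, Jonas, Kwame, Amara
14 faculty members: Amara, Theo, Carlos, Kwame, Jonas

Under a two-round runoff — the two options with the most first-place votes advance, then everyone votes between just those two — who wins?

Round 1 first-place votes: Kwame 0, Jonas 0, Amara 19, Carlos 25, Theo 31.
Theo and Carlos advance.
Runoff: Theo is preferred to Carlos by 50 voters; Carlos by 25.
Theo wins the runoff.

Theo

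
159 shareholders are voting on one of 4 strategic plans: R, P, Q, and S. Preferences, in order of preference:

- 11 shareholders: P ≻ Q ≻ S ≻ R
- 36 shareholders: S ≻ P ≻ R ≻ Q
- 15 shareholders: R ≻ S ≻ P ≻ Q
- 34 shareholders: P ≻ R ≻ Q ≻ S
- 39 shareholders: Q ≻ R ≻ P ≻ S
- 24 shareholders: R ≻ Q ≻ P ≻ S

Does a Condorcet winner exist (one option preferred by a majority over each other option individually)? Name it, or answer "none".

P vs R: 81–78 for P.
P vs Q: 96–63 for P.
P vs S: 108–51 for P.
P beats every other option head-to-head.

P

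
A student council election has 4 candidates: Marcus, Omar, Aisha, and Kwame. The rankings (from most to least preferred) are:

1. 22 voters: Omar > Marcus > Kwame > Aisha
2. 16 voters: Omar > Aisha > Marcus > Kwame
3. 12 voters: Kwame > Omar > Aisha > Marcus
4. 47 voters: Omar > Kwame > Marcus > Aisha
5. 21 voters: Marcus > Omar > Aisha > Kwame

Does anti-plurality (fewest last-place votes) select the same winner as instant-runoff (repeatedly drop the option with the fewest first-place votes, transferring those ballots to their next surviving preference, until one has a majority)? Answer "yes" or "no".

yes

Anti-plurality — last-place votes: Marcus 12, Omar 0, Aisha 69, Kwame 37. Winner: Omar.
Instant-runoff — R1 Marcus 21, Omar 85, Aisha 0, Kwame 12 (Omar winner). Winner: Omar.
The two methods agree.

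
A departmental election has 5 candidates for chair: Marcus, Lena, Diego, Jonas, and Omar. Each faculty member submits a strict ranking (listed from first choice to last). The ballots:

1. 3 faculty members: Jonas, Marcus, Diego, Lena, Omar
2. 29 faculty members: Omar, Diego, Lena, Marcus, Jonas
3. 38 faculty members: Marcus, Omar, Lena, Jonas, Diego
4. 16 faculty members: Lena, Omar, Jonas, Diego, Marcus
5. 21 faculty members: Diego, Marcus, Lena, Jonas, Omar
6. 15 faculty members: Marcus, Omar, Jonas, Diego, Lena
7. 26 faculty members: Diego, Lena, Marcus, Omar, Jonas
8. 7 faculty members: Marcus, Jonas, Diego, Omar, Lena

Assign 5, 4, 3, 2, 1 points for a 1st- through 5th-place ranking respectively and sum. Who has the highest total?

Marcus: 3·4 + 29·2 + 38·5 + 16·1 + 21·4 + 15·5 + 26·3 + 7·5 = 548
Lena: 3·2 + 29·3 + 38·3 + 16·5 + 21·3 + 15·1 + 26·4 + 7·1 = 476
Diego: 3·3 + 29·4 + 38·1 + 16·2 + 21·5 + 15·2 + 26·5 + 7·3 = 481
Jonas: 3·5 + 29·1 + 38·2 + 16·3 + 21·2 + 15·3 + 26·1 + 7·4 = 309
Omar: 3·1 + 29·5 + 38·4 + 16·4 + 21·1 + 15·4 + 26·2 + 7·2 = 511
Marcus has the highest Borda score (548).

Marcus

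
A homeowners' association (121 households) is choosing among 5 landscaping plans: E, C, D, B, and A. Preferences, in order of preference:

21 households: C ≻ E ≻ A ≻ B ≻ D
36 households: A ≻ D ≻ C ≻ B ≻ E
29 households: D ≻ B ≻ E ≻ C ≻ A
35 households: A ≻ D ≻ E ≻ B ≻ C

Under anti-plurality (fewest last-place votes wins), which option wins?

Last-place votes: E 36, C 35, D 21, B 0, A 29.
B is ranked last by the fewest voters, so B wins.

B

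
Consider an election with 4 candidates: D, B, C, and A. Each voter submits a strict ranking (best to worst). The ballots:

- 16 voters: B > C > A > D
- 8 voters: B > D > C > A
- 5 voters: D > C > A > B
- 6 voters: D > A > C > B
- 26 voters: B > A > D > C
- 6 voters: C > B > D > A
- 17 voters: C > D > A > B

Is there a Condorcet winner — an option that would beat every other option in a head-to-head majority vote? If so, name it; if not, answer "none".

B vs D: 56–28 for B.
B vs C: 50–34 for B.
B vs A: 56–28 for B.
B beats every other option head-to-head.

B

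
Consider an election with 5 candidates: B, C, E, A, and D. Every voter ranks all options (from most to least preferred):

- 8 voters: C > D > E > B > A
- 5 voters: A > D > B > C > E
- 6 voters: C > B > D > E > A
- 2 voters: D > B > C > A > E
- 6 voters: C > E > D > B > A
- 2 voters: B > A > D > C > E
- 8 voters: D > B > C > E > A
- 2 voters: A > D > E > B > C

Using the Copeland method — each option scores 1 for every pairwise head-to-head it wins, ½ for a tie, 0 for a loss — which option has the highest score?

B: beats E and A; loses to C and D → score 2.
C: beats B, E, A, and D → score 4.
E: beats A; loses to B, C, and D → score 1.
A: loses to B, C, E, and D → score 0.
D: beats B, E, and A; loses to C → score 3.
C has the best pairwise record.

C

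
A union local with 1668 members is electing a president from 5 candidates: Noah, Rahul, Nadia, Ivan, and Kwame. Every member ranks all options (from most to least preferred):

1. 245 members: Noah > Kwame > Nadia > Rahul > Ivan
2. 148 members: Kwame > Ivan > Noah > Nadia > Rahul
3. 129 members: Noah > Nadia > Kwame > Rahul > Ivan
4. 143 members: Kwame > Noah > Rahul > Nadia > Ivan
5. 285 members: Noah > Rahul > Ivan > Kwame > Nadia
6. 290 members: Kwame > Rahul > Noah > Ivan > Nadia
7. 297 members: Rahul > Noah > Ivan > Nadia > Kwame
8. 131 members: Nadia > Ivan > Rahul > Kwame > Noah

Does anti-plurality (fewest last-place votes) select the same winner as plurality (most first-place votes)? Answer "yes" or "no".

yes

Anti-plurality — last-place votes: Noah 131, Rahul 148, Nadia 575, Ivan 517, Kwame 297. Winner: Noah.
Plurality — first-place votes: Noah 659, Rahul 297, Nadia 131, Ivan 0, Kwame 581. Winner: Noah.
The two methods agree.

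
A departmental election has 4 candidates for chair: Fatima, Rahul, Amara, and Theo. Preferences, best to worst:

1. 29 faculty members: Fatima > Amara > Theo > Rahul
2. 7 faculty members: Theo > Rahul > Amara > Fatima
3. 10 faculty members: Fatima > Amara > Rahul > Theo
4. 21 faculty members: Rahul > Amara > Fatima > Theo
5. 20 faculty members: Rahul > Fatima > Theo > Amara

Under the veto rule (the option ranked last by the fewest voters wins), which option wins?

Fatima

Last-place votes: Fatima 7, Rahul 29, Amara 20, Theo 31.
Fatima is ranked last by the fewest voters, so Fatima wins.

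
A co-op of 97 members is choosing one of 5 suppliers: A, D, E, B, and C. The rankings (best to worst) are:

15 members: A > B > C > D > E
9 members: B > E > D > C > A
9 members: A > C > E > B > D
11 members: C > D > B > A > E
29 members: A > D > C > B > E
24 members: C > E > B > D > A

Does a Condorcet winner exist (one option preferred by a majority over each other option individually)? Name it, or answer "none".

A vs D: 53–44 for A.
A vs E: 64–33 for A.
A vs B: 53–44 for A.
A vs C: 53–44 for A.
A beats every other option head-to-head.

A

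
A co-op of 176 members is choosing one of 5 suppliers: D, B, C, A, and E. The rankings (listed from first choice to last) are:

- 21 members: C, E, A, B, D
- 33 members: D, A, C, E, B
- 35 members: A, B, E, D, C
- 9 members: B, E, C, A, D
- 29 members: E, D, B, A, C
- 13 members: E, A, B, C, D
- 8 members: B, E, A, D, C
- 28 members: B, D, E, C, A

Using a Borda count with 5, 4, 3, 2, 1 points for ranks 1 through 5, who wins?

D: 21·1 + 33·5 + 35·2 + 9·1 + 29·4 + 13·1 + 8·2 + 28·4 = 522
B: 21·2 + 33·1 + 35·4 + 9·5 + 29·3 + 13·3 + 8·5 + 28·5 = 566
C: 21·5 + 33·3 + 35·1 + 9·3 + 29·1 + 13·2 + 8·1 + 28·2 = 385
A: 21·3 + 33·4 + 35·5 + 9·2 + 29·2 + 13·4 + 8·3 + 28·1 = 550
E: 21·4 + 33·2 + 35·3 + 9·4 + 29·5 + 13·5 + 8·4 + 28·3 = 617
E has the highest Borda score (617).

E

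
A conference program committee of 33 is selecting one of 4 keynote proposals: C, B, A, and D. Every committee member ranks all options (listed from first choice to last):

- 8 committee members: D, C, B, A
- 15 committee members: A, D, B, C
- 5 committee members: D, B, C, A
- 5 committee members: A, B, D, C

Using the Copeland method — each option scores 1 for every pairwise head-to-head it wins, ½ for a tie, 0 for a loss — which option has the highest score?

A

C: loses to B, A, and D → score 0.
B: beats C; loses to A and D → score 1.
A: beats C, B, and D → score 3.
D: beats C and B; loses to A → score 2.
A has the best pairwise record.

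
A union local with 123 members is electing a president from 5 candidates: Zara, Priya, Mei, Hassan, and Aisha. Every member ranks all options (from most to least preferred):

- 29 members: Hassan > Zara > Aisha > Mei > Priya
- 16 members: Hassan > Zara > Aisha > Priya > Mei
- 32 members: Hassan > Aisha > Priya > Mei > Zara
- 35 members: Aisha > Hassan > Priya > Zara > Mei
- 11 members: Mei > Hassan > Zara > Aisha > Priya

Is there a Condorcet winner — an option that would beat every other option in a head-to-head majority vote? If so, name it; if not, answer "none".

Hassan vs Zara: 123–0 for Hassan.
Hassan vs Priya: 123–0 for Hassan.
Hassan vs Mei: 112–11 for Hassan.
Hassan vs Aisha: 88–35 for Hassan.
Hassan beats every other option head-to-head.

Hassan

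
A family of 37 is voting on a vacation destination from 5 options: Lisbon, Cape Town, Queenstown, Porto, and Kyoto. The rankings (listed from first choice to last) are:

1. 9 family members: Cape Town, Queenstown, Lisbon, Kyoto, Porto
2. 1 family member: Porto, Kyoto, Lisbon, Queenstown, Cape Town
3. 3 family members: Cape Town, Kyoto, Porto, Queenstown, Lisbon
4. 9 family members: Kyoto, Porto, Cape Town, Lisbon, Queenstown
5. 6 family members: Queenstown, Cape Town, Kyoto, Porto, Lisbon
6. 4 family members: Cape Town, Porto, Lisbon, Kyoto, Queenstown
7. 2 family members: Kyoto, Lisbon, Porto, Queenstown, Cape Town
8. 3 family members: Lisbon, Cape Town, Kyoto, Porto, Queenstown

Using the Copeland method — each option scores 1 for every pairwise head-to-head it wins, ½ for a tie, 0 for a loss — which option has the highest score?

Lisbon: beats Queenstown; loses to Cape Town, Porto, and Kyoto → score 1.
Cape Town: beats Lisbon, Queenstown, Porto, and Kyoto → score 4.
Queenstown: loses to Lisbon, Cape Town, Porto, and Kyoto → score 0.
Porto: beats Lisbon and Queenstown; loses to Cape Town and Kyoto → score 2.
Kyoto: beats Lisbon, Queenstown, and Porto; loses to Cape Town → score 3.
Cape Town has the best pairwise record.

Cape Town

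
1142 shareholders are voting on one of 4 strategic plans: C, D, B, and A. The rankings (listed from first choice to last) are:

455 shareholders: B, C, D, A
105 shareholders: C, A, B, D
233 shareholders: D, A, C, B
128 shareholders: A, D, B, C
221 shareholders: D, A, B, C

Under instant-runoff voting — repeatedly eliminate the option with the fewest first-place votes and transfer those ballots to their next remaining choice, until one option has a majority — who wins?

D

Round 1: C 105, D 454, B 455, A 128. Eliminate C.
Round 2: D 454, B 455, A 233. Eliminate A.
Round 3: D 582, B 560. D has a majority.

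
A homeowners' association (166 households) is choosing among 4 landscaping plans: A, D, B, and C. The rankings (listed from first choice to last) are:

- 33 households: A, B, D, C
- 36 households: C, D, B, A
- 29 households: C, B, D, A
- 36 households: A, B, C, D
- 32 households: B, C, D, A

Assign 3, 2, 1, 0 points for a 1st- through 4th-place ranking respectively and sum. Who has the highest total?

A: 33·3 + 36·0 + 29·0 + 36·3 + 32·0 = 207
D: 33·1 + 36·2 + 29·1 + 36·0 + 32·1 = 166
B: 33·2 + 36·1 + 29·2 + 36·2 + 32·3 = 328
C: 33·0 + 36·3 + 29·3 + 36·1 + 32·2 = 295
B has the highest Borda score (328).

B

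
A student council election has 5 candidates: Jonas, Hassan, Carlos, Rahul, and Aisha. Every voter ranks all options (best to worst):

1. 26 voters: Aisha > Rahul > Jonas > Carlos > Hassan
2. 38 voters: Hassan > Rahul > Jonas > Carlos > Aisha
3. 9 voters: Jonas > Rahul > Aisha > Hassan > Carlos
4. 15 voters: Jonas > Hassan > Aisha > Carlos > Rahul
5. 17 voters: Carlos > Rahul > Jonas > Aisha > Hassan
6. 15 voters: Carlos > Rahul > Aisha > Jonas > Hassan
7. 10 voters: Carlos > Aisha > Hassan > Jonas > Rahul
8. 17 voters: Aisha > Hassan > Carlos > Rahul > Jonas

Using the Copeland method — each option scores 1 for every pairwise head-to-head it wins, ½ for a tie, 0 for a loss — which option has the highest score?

Jonas: beats Hassan, Carlos, and Aisha; loses to Rahul → score 3.
Hassan: beats Carlos and Rahul; loses to Jonas and Aisha → score 2.
Carlos: beats Rahul and Aisha; loses to Jonas and Hassan → score 2.
Rahul: beats Jonas and Aisha; loses to Hassan and Carlos → score 2.
Aisha: beats Hassan; loses to Jonas, Carlos, and Rahul → score 1.
Jonas has the best pairwise record.

Jonas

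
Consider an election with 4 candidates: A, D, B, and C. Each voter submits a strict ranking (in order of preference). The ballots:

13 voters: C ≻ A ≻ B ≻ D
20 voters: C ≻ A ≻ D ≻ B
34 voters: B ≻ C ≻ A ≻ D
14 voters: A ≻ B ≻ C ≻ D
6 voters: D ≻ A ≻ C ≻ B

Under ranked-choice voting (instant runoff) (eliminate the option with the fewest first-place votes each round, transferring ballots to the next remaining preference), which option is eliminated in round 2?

A

Round 1: A 14, D 6, B 34, C 33. Eliminate D.
Round 2: A 20, B 34, C 33. Eliminate A.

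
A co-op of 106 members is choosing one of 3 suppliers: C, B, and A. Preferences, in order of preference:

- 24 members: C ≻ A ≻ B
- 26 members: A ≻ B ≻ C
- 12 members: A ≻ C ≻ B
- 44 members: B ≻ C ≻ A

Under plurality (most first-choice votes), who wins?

First-place votes: C 24, B 44, A 38.
B has the most first-place votes.

B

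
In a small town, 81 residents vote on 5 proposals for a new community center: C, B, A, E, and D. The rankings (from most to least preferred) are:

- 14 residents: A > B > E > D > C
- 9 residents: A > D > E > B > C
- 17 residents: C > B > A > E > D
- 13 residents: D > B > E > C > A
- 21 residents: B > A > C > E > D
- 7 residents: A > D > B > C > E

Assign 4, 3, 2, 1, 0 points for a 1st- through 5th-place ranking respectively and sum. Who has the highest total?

B

C: 14·0 + 9·0 + 17·4 + 13·1 + 21·2 + 7·1 = 130
B: 14·3 + 9·1 + 17·3 + 13·3 + 21·4 + 7·2 = 239
A: 14·4 + 9·4 + 17·2 + 13·0 + 21·3 + 7·4 = 217
E: 14·2 + 9·2 + 17·1 + 13·2 + 21·1 + 7·0 = 110
D: 14·1 + 9·3 + 17·0 + 13·4 + 21·0 + 7·3 = 114
B has the highest Borda score (239).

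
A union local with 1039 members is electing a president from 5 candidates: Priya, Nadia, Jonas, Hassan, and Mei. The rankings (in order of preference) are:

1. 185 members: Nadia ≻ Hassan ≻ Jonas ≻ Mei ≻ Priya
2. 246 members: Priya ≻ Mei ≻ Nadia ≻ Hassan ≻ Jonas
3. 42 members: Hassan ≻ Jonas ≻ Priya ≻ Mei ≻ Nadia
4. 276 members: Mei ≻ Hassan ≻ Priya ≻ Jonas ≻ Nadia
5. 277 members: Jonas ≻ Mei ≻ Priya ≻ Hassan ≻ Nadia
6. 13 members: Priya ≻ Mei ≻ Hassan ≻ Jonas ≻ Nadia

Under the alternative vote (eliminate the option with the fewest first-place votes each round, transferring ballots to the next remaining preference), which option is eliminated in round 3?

Priya

Round 1: Priya 259, Nadia 185, Jonas 277, Hassan 42, Mei 276. Eliminate Hassan.
Round 2: Priya 259, Nadia 185, Jonas 319, Mei 276. Eliminate Nadia.
Round 3: Priya 259, Jonas 504, Mei 276. Eliminate Priya.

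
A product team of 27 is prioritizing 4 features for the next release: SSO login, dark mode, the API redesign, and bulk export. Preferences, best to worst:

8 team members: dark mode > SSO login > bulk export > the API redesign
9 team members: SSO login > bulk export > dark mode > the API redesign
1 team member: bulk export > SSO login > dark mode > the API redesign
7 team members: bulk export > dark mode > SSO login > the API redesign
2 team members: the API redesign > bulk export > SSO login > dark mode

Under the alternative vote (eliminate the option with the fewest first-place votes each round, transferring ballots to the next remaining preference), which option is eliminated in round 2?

dark mode

Round 1: SSO login 9, dark mode 8, the API redesign 2, bulk export 8. Eliminate the API redesign.
Round 2: SSO login 9, dark mode 8, bulk export 10. Eliminate dark mode.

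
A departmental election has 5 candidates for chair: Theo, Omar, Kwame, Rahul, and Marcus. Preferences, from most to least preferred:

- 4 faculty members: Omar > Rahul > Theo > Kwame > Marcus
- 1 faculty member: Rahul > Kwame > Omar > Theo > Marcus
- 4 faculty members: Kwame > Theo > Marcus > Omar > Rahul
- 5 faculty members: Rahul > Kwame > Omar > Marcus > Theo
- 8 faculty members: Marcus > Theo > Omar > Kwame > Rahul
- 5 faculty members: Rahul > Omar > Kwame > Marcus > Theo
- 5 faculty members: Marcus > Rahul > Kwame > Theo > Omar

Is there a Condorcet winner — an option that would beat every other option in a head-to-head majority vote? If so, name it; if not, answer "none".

Checking pairwise contests:
Kwame beats Theo 20–12.
Theo beats Omar 17–15.
Omar beats Kwame 17–15.
Marcus beats Rahul 17–15.
Kwame beats Marcus 19–13.
Every option loses at least one head-to-head, so there is no Condorcet winner.

none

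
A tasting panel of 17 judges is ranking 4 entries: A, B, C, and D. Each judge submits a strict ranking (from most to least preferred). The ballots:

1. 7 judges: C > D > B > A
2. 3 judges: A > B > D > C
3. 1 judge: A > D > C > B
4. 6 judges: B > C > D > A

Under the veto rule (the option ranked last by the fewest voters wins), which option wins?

D

Last-place votes: A 13, B 1, C 3, D 0.
D is ranked last by the fewest voters, so D wins.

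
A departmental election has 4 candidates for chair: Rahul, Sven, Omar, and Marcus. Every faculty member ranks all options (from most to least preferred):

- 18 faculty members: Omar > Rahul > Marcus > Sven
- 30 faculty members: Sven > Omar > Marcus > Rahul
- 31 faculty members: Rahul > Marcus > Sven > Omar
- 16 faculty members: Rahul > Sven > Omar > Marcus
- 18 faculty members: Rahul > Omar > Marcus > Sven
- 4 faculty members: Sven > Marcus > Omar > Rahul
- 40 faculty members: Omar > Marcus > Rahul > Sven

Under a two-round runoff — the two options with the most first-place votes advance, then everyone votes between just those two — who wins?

Round 1 first-place votes: Rahul 65, Sven 34, Omar 58, Marcus 0.
Rahul and Omar advance.
Runoff: Rahul is preferred to Omar by 65 voters; Omar by 92.
Omar wins the runoff.

Omar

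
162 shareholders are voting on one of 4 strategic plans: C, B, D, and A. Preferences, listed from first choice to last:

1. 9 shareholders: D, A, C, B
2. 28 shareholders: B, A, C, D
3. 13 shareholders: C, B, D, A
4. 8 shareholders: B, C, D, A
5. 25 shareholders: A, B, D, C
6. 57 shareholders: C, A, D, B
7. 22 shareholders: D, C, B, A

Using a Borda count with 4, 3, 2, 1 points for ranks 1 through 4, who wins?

C: 9·2 + 28·2 + 13·4 + 8·3 + 25·1 + 57·4 + 22·3 = 469
B: 9·1 + 28·4 + 13·3 + 8·4 + 25·3 + 57·1 + 22·2 = 368
D: 9·4 + 28·1 + 13·2 + 8·2 + 25·2 + 57·2 + 22·4 = 358
A: 9·3 + 28·3 + 13·1 + 8·1 + 25·4 + 57·3 + 22·1 = 425
C has the highest Borda score (469).

C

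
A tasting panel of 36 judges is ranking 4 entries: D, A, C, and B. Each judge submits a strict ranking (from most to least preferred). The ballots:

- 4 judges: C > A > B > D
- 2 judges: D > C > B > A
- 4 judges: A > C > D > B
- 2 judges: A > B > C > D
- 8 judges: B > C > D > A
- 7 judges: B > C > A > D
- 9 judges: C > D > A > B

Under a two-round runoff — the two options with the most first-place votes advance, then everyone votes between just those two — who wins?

Round 1 first-place votes: D 2, A 6, C 13, B 15.
B and C advance.
Runoff: B is preferred to C by 17 voters; C by 19.
C wins the runoff.

C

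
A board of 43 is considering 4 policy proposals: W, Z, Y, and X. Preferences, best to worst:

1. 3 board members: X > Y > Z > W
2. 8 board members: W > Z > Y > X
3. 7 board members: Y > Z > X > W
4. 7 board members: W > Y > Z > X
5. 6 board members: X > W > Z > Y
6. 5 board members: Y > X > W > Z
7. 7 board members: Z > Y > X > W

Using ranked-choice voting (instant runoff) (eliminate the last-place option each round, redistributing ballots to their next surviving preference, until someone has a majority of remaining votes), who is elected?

Y

Round 1: W 15, Z 7, Y 12, X 9. Eliminate Z.
Round 2: W 15, Y 19, X 9. Eliminate X.
Round 3: W 21, Y 22. Y has a majority.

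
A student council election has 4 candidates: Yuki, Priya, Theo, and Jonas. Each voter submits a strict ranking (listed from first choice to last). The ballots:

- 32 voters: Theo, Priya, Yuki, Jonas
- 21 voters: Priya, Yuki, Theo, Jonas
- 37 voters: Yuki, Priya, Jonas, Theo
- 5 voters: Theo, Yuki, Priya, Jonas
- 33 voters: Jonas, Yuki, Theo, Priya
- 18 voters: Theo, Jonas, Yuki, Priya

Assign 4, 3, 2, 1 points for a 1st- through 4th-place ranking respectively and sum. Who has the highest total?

Yuki

Yuki: 32·2 + 21·3 + 37·4 + 5·3 + 33·3 + 18·2 = 425
Priya: 32·3 + 21·4 + 37·3 + 5·2 + 33·1 + 18·1 = 352
Theo: 32·4 + 21·2 + 37·1 + 5·4 + 33·2 + 18·4 = 365
Jonas: 32·1 + 21·1 + 37·2 + 5·1 + 33·4 + 18·3 = 318
Yuki has the highest Borda score (425).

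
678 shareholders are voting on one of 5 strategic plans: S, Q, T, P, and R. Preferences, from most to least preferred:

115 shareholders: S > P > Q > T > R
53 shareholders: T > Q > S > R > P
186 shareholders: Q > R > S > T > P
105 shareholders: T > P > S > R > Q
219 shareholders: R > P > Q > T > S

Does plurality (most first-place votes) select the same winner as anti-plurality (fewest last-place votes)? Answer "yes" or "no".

Plurality — first-place votes: S 115, Q 186, T 158, P 0, R 219. Winner: R.
Anti-plurality — last-place votes: S 219, Q 105, T 0, P 239, R 115. Winner: T.
The two methods disagree.

no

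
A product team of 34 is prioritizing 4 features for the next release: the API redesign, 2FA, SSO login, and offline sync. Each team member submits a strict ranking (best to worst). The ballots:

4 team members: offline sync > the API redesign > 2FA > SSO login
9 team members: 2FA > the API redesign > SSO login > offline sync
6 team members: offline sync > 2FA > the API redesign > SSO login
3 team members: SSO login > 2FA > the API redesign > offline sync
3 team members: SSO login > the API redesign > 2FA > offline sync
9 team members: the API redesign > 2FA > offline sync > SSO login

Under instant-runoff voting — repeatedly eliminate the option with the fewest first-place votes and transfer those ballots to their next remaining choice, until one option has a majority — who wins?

Round 1: the API redesign 9, 2FA 9, SSO login 6, offline sync 10. Eliminate SSO login.
Round 2: the API redesign 12, 2FA 12, offline sync 10. Eliminate offline sync.
Round 3: the API redesign 16, 2FA 18. 2FA has a majority.

2FA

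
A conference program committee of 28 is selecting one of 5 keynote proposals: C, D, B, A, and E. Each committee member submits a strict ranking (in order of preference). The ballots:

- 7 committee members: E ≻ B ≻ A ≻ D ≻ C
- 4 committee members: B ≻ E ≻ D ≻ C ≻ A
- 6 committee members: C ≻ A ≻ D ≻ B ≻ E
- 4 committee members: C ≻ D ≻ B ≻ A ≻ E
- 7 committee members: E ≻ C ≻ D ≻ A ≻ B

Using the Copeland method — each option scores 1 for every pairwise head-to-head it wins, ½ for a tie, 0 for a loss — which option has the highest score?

C: beats D, B, and A; loses to E → score 3.
D: beats B and A; loses to C and E → score 2.
B: beats A; ties E; loses to C and D → score 1.5.
A: loses to C, D, B, and E → score 0.
E: beats C, D, and A; ties B → score 3.5.
E has the best pairwise record.

E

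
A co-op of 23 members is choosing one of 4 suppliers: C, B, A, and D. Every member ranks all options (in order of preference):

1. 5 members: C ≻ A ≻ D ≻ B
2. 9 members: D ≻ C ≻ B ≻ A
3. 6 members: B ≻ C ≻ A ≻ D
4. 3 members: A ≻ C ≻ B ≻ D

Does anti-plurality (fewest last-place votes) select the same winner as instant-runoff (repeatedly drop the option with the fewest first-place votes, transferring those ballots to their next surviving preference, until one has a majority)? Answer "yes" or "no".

Anti-plurality — last-place votes: C 0, B 5, A 9, D 9. Winner: C.
Instant-runoff — R1 C 5, B 6, A 3, D 9 (A out); R2 C 8, B 6, D 9 (B out); R3 C 14, D 9 (C winner). Winner: C.
The two methods agree.

yes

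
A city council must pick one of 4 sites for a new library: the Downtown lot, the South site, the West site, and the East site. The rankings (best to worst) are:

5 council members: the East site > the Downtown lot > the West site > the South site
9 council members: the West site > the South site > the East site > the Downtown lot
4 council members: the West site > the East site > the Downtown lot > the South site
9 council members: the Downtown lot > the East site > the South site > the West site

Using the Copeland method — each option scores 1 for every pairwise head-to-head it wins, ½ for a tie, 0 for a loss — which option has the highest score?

the Downtown lot: beats the South site and the West site; loses to the East site → score 2.
the South site: loses to the Downtown lot, the West site, and the East site → score 0.
the West site: beats the South site; loses to the Downtown lot and the East site → score 1.
the East site: beats the Downtown lot, the South site, and the West site → score 3.
the East site has the best pairwise record.

the East site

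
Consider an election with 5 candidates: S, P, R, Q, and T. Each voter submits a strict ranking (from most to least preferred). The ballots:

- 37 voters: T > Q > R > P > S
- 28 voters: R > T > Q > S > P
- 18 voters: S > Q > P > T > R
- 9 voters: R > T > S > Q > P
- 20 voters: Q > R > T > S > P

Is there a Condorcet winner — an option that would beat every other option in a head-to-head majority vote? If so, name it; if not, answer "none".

Checking pairwise contests:
R beats S 94–18.
S beats P 75–37.
Q beats R 75–37.
T beats Q 74–38.
R beats T 57–55.
Every option loses at least one head-to-head, so there is no Condorcet winner.

none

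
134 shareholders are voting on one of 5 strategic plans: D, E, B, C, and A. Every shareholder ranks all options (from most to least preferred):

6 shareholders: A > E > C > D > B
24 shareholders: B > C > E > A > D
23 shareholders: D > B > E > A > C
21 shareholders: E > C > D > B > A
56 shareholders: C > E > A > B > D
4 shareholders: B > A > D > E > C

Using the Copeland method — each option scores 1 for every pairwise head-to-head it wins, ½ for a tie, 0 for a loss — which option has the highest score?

C

D: loses to E, B, C, and A → score 0.
E: beats D, B, and A; loses to C → score 3.
B: beats D and A; loses to E and C → score 2.
C: beats D, E, B, and A → score 4.
A: beats D; loses to E, B, and C → score 1.
C has the best pairwise record.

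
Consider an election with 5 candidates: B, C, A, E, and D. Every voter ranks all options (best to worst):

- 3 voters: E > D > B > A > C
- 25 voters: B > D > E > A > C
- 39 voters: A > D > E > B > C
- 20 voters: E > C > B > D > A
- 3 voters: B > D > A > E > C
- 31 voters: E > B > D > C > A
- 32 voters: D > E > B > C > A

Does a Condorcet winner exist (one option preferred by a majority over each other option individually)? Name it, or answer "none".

none

Checking pairwise contests:
E beats B 125–28.
B beats C 133–20.
B beats A 114–39.
D beats E 99–54.
B beats D 79–74.
Every option loses at least one head-to-head, so there is no Condorcet winner.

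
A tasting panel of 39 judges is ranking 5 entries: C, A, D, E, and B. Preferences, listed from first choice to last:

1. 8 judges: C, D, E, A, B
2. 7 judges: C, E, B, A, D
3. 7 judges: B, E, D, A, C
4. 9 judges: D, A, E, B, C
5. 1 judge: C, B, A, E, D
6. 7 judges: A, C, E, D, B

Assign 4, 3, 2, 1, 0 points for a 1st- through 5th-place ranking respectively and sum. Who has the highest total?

C: 8·4 + 7·4 + 7·0 + 9·0 + 1·4 + 7·3 = 85
A: 8·1 + 7·1 + 7·1 + 9·3 + 1·2 + 7·4 = 79
D: 8·3 + 7·0 + 7·2 + 9·4 + 1·0 + 7·1 = 81
E: 8·2 + 7·3 + 7·3 + 9·2 + 1·1 + 7·2 = 91
B: 8·0 + 7·2 + 7·4 + 9·1 + 1·3 + 7·0 = 54
E has the highest Borda score (91).

E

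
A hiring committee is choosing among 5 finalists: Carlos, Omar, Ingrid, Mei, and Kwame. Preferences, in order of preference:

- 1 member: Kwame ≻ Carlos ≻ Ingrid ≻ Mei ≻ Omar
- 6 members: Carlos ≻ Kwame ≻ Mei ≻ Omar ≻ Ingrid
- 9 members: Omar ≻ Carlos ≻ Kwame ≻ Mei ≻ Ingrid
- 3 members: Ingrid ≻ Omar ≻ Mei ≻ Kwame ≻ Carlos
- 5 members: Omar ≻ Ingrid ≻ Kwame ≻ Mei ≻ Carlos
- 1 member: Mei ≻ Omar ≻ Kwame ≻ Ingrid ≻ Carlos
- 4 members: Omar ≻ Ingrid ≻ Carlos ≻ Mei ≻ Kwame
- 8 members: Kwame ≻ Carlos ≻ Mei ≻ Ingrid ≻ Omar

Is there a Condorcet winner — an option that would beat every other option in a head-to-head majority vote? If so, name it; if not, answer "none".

Omar

Omar vs Carlos: 22–15 for Omar.
Omar vs Ingrid: 25–12 for Omar.
Omar vs Mei: 21–16 for Omar.
Omar vs Kwame: 22–15 for Omar.
Omar beats every other option head-to-head.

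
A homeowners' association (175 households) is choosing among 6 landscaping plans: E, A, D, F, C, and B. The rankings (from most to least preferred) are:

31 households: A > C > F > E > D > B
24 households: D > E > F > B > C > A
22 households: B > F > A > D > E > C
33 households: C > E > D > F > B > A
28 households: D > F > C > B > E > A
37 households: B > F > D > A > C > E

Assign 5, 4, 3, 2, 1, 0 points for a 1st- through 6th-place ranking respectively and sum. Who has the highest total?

F

E: 31·2 + 24·4 + 22·1 + 33·4 + 28·1 + 37·0 = 340
A: 31·5 + 24·0 + 22·3 + 33·0 + 28·0 + 37·2 = 295
D: 31·1 + 24·5 + 22·2 + 33·3 + 28·5 + 37·3 = 545
F: 31·3 + 24·3 + 22·4 + 33·2 + 28·4 + 37·4 = 579
C: 31·4 + 24·1 + 22·0 + 33·5 + 28·3 + 37·1 = 434
B: 31·0 + 24·2 + 22·5 + 33·1 + 28·2 + 37·5 = 432
F has the highest Borda score (579).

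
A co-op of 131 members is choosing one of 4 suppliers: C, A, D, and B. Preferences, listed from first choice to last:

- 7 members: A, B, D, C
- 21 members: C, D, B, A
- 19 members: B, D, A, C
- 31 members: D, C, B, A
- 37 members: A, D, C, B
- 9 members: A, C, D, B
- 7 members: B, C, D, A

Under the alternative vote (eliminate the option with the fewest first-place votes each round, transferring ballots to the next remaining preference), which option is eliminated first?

C

Round 1: C 21, A 53, D 31, B 26. Eliminate C.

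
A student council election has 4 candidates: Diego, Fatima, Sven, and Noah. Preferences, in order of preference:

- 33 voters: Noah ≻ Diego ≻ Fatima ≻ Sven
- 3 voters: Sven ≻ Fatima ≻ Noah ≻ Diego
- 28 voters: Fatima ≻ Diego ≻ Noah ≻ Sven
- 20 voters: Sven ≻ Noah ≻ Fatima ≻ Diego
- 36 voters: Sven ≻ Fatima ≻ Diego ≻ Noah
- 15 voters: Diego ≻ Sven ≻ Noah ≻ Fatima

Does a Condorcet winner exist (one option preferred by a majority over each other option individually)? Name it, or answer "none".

none

Checking pairwise contests:
Fatima beats Diego 87–48.
Sven beats Fatima 74–61.
Diego beats Sven 76–59.
Diego beats Noah 79–56.
Every option loses at least one head-to-head, so there is no Condorcet winner.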